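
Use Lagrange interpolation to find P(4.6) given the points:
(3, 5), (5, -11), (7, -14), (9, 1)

Lagrange interpolation formula:
P(x) = Σ yᵢ × Lᵢ(x)
where Lᵢ(x) = Π_{j≠i} (x - xⱼ)/(xᵢ - xⱼ)

L_0(4.6) = (4.6 - 5)/(3 - 5) × (4.6 - 7)/(3 - 7) × (4.6 - 9)/(3 - 9) = 0.088000
L_1(4.6) = (4.6 - 3)/(5 - 3) × (4.6 - 7)/(5 - 7) × (4.6 - 9)/(5 - 9) = 1.056000
L_2(4.6) = (4.6 - 3)/(7 - 3) × (4.6 - 5)/(7 - 5) × (4.6 - 9)/(7 - 9) = -0.176000
L_3(4.6) = (4.6 - 3)/(9 - 3) × (4.6 - 5)/(9 - 5) × (4.6 - 7)/(9 - 7) = 0.032000

P(4.6) = 5×L_0(4.6) + (-11)×L_1(4.6) + (-14)×L_2(4.6) + 1×L_3(4.6)
P(4.6) = -8.680000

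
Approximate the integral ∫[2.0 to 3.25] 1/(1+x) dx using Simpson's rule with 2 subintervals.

f(x) = 1/(1+x)
a = 2.0, b = 3.25, n = 2
h = (b - a)/n = 0.625000

Simpson's rule: (h/3)[f(x₀) + 4f(x₁) + 2f(x₂) + ... + f(xₙ)]

x_0 = 2.0000, f(x_0) = 0.333333, coefficient = 1
x_1 = 2.6250, f(x_1) = 0.275862, coefficient = 4
x_2 = 3.2500, f(x_2) = 0.235294, coefficient = 1

I ≈ (0.625000/3) × 1.672076 = 0.348349
Exact value: 0.348307
Error: 0.000042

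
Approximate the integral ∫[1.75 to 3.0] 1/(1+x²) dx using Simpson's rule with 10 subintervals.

f(x) = 1/(1+x²)
a = 1.75, b = 3.0, n = 10
h = (b - a)/n = 0.125000

Simpson's rule: (h/3)[f(x₀) + 4f(x₁) + 2f(x₂) + ... + f(xₙ)]

x_0 = 1.7500, f(x_0) = 0.246154, coefficient = 1
x_1 = 1.8750, f(x_1) = 0.221453, coefficient = 4
x_2 = 2.0000, f(x_2) = 0.200000, coefficient = 2
x_3 = 2.1250, f(x_3) = 0.181303, coefficient = 4
x_4 = 2.2500, f(x_4) = 0.164948, coefficient = 2
x_5 = 2.3750, f(x_5) = 0.150588, coefficient = 4
x_6 = 2.5000, f(x_6) = 0.137931, coefficient = 2
x_7 = 2.6250, f(x_7) = 0.126733, coefficient = 4
x_8 = 2.7500, f(x_8) = 0.116788, coefficient = 2
x_9 = 2.8750, f(x_9) = 0.107926, coefficient = 4
x_10 = 3.0000, f(x_10) = 0.100000, coefficient = 1

I ≈ (0.125000/3) × 4.737502 = 0.197396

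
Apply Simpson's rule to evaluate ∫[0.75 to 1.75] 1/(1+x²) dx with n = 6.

f(x) = 1/(1+x²)
a = 0.75, b = 1.75, n = 6
h = (b - a)/n = 0.166667

Simpson's rule: (h/3)[f(x₀) + 4f(x₁) + 2f(x₂) + ... + f(xₙ)]

x_0 = 0.7500, f(x_0) = 0.640000, coefficient = 1
x_1 = 0.9167, f(x_1) = 0.543396, coefficient = 4
x_2 = 1.0833, f(x_2) = 0.460064, coefficient = 2
x_3 = 1.2500, f(x_3) = 0.390244, coefficient = 4
x_4 = 1.4167, f(x_4) = 0.332564, coefficient = 2
x_5 = 1.5833, f(x_5) = 0.285149, coefficient = 4
x_6 = 1.7500, f(x_6) = 0.246154, coefficient = 1

I ≈ (0.166667/3) × 7.346563 = 0.408142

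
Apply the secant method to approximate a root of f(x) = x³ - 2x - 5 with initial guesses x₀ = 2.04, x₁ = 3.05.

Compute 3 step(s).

f(x) = x³ - 2x - 5
x₀ = 2.04, x₁ = 3.05

Secant formula: x_{n+1} = x_n - f(x_n)(x_n - x_{n-1})/(f(x_n) - f(x_{n-1}))

Iteration 1:
  f(2.040000) = -0.590336
  f(3.050000) = 17.272625
  x_2 = 3.050000 - 17.272625×(3.050000 - 2.040000)/(17.272625 - (-0.590336))
       = 2.073379
Iteration 2:
  f(3.050000) = 17.272625
  f(2.073379) = -0.233513
  x_3 = 2.073379 - (-0.233513)×(2.073379 - 3.050000)/(-0.233513 - 17.272625)
       = 2.086406
Iteration 3:
  f(2.073379) = -0.233513
  f(2.086406) = -0.090503
  x_4 = 2.086406 - (-0.090503)×(2.086406 - 2.073379)/(-0.090503 - (-0.233513))
       = 2.094650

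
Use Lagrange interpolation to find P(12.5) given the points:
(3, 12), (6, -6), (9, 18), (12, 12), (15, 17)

Lagrange interpolation formula:
P(x) = Σ yᵢ × Lᵢ(x)
where Lᵢ(x) = Π_{j≠i} (x - xⱼ)/(xᵢ - xⱼ)

L_0(12.5) = (12.5 - 6)/(3 - 6) × (12.5 - 9)/(3 - 9) × (12.5 - 12)/(3 - 12) × (12.5 - 15)/(3 - 15) = -0.014628
L_1(12.5) = (12.5 - 3)/(6 - 3) × (12.5 - 9)/(6 - 9) × (12.5 - 12)/(6 - 12) × (12.5 - 15)/(6 - 15) = 0.085520
L_2(12.5) = (12.5 - 3)/(9 - 3) × (12.5 - 6)/(9 - 6) × (12.5 - 12)/(9 - 12) × (12.5 - 15)/(9 - 15) = -0.238233
L_3(12.5) = (12.5 - 3)/(12 - 3) × (12.5 - 6)/(12 - 6) × (12.5 - 9)/(12 - 9) × (12.5 - 15)/(12 - 15) = 1.111754
L_4(12.5) = (12.5 - 3)/(15 - 3) × (12.5 - 6)/(15 - 6) × (12.5 - 9)/(15 - 9) × (12.5 - 12)/(15 - 12) = 0.055588

P(12.5) = 12×L_0(12.5) + (-6)×L_1(12.5) + 18×L_2(12.5) + 12×L_3(12.5) + 17×L_4(12.5)
P(12.5) = 9.309189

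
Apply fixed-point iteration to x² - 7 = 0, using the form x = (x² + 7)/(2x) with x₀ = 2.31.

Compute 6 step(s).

Equation: x² - 7 = 0
Fixed-point form: x = (x² + 7)/(2x)
x₀ = 2.31

x_1 = g(2.310000) = 2.670152
x_2 = g(2.670152) = 2.645863
x_3 = g(2.645863) = 2.645751
x_4 = g(2.645751) = 2.645751
x_5 = g(2.645751) = 2.645751
x_6 = g(2.645751) = 2.645751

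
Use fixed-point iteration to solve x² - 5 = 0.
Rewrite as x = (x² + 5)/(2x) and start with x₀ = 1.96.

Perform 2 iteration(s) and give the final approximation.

Equation: x² - 5 = 0
Fixed-point form: x = (x² + 5)/(2x)
x₀ = 1.96

x_1 = g(1.960000) = 2.255510
x_2 = g(2.255510) = 2.236152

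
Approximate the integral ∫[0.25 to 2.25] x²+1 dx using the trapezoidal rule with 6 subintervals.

f(x) = x²+1
a = 0.25, b = 2.25, n = 6
h = (b - a)/n = 0.333333

Trapezoidal rule: (h/2)[f(x₀) + 2f(x₁) + 2f(x₂) + ... + f(xₙ)]

x_0 = 0.2500, f(x_0) = 1.062500, coefficient = 1
x_1 = 0.5833, f(x_1) = 1.340278, coefficient = 2
x_2 = 0.9167, f(x_2) = 1.840278, coefficient = 2
x_3 = 1.2500, f(x_3) = 2.562500, coefficient = 2
x_4 = 1.5833, f(x_4) = 3.506944, coefficient = 2
x_5 = 1.9167, f(x_5) = 4.673611, coefficient = 2
x_6 = 2.2500, f(x_6) = 6.062500, coefficient = 1

I ≈ (0.333333/2) × 34.972222 = 5.828704
Exact value: 5.791667
Error: 0.037037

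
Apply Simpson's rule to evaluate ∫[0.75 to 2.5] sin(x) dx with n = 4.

f(x) = sin(x)
a = 0.75, b = 2.5, n = 4
h = (b - a)/n = 0.437500

Simpson's rule: (h/3)[f(x₀) + 4f(x₁) + 2f(x₂) + ... + f(xₙ)]

x_0 = 0.7500, f(x_0) = 0.681639, coefficient = 1
x_1 = 1.1875, f(x_1) = 0.927437, coefficient = 4
x_2 = 1.6250, f(x_2) = 0.998531, coefficient = 2
x_3 = 2.0625, f(x_3) = 0.881530, coefficient = 4
x_4 = 2.5000, f(x_4) = 0.598472, coefficient = 1

I ≈ (0.437500/3) × 10.513040 = 1.533152
Exact value: 1.532832
Error: 0.000319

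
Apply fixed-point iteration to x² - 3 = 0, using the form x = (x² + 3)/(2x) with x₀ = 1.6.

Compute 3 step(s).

Equation: x² - 3 = 0
Fixed-point form: x = (x² + 3)/(2x)
x₀ = 1.6

x_1 = g(1.600000) = 1.737500
x_2 = g(1.737500) = 1.732059
x_3 = g(1.732059) = 1.732051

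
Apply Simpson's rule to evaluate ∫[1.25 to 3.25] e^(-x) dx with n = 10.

f(x) = e^(-x)
a = 1.25, b = 3.25, n = 10
h = (b - a)/n = 0.200000

Simpson's rule: (h/3)[f(x₀) + 4f(x₁) + 2f(x₂) + ... + f(xₙ)]

x_0 = 1.2500, f(x_0) = 0.286505, coefficient = 1
x_1 = 1.4500, f(x_1) = 0.234570, coefficient = 4
x_2 = 1.6500, f(x_2) = 0.192050, coefficient = 2
x_3 = 1.8500, f(x_3) = 0.157237, coefficient = 4
x_4 = 2.0500, f(x_4) = 0.128735, coefficient = 2
x_5 = 2.2500, f(x_5) = 0.105399, coefficient = 4
x_6 = 2.4500, f(x_6) = 0.086294, coefficient = 2
x_7 = 2.6500, f(x_7) = 0.070651, coefficient = 4
x_8 = 2.8500, f(x_8) = 0.057844, coefficient = 2
x_9 = 3.0500, f(x_9) = 0.047359, coefficient = 4
x_10 = 3.2500, f(x_10) = 0.038774, coefficient = 1

I ≈ (0.200000/3) × 3.715992 = 0.247733
Exact value: 0.247731
Error: 0.000002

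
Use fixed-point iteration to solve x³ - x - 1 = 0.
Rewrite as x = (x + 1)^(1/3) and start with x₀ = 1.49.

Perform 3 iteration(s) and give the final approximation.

Equation: x³ - x - 1 = 0
Fixed-point form: x = (x + 1)^(1/3)
x₀ = 1.49

x_1 = g(1.490000) = 1.355397
x_2 = g(1.355397) = 1.330520
x_3 = g(1.330520) = 1.325819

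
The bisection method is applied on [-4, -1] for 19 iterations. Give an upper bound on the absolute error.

Bisection error bound: |error| ≤ (b-a)/2^n
|error| ≤ (-1 - (-4))/2^19 = 3/2^19
|error| ≤ 0.0000057220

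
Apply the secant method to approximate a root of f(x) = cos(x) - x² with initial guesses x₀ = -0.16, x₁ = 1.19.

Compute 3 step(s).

f(x) = cos(x) - x²
x₀ = -0.16, x₁ = 1.19

Secant formula: x_{n+1} = x_n - f(x_n)(x_n - x_{n-1})/(f(x_n) - f(x_{n-1}))

Iteration 1:
  f(-0.160000) = 0.961627
  f(1.190000) = -1.044440
  x_2 = 1.190000 - (-1.044440)×(1.190000 - (-0.160000))/(-1.044440 - 0.961627)
       = 0.487135
Iteration 2:
  f(1.190000) = -1.044440
  f(0.487135) = 0.646377
  x_3 = 0.487135 - 0.646377×(0.487135 - 1.190000)/(0.646377 - (-1.044440))
       = 0.755831
Iteration 3:
  f(0.487135) = 0.646377
  f(0.755831) = 0.156421
  x_4 = 0.755831 - 0.156421×(0.755831 - 0.487135)/(0.156421 - 0.646377)
       = 0.841614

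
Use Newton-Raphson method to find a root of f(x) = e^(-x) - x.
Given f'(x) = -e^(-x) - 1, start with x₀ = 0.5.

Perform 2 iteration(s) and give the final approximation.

f(x) = e^(-x) - x
f'(x) = -e^(-x) - 1
x₀ = 0.5

Newton-Raphson formula: x_{n+1} = x_n - f(x_n)/f'(x_n)

Iteration 1:
  f(0.500000) = 0.106531
  f'(0.500000) = -1.606531
  x_1 = 0.500000 - 0.106531/(-1.606531) = 0.566311
Iteration 2:
  f(0.566311) = 0.001305
  f'(0.566311) = -1.567616
  x_2 = 0.566311 - 0.001305/(-1.567616) = 0.567143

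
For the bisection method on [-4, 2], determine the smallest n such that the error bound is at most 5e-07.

We need (b-a)/2^n ≤ 5e-07
(2 - (-4))/2^n ≤ 5e-07
6/2^n ≤ 5e-07
2^n ≥ 12000000
n ≥ log₂(12000000) = 23.52
n ≥ 24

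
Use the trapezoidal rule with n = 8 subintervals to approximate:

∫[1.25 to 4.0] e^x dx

f(x) = e^x
a = 1.25, b = 4.0, n = 8
h = (b - a)/n = 0.343750

Trapezoidal rule: (h/2)[f(x₀) + 2f(x₁) + 2f(x₂) + ... + f(xₙ)]

x_0 = 1.2500, f(x_0) = 3.490343, coefficient = 1
x_1 = 1.5938, f(x_1) = 4.922173, coefficient = 2
x_2 = 1.9375, f(x_2) = 6.941376, coefficient = 2
x_3 = 2.2812, f(x_3) = 9.788909, coefficient = 2
x_4 = 2.6250, f(x_4) = 13.804574, coefficient = 2
x_5 = 2.9688, f(x_5) = 19.467570, coefficient = 2
x_6 = 3.3125, f(x_6) = 27.453674, coefficient = 2
x_7 = 3.6562, f(x_7) = 38.715886, coefficient = 2
x_8 = 4.0000, f(x_8) = 54.598150, coefficient = 1

I ≈ (0.343750/2) × 300.276815 = 51.610078
Exact value: 51.107807
Error: 0.502271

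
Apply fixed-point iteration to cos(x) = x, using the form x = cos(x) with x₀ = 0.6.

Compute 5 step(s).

Equation: cos(x) = x
Fixed-point form: x = cos(x)
x₀ = 0.6

x_1 = g(0.600000) = 0.825336
x_2 = g(0.825336) = 0.678310
x_3 = g(0.678310) = 0.778634
x_4 = g(0.778634) = 0.711874
x_5 = g(0.711874) = 0.757139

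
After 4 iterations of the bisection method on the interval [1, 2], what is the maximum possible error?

Bisection error bound: |error| ≤ (b-a)/2^n
|error| ≤ (2 - 1)/2^4 = 1/2^4
|error| ≤ 0.0625000000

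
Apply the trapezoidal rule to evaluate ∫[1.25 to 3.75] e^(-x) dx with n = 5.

f(x) = e^(-x)
a = 1.25, b = 3.75, n = 5
h = (b - a)/n = 0.500000

Trapezoidal rule: (h/2)[f(x₀) + 2f(x₁) + 2f(x₂) + ... + f(xₙ)]

x_0 = 1.2500, f(x_0) = 0.286505, coefficient = 1
x_1 = 1.7500, f(x_1) = 0.173774, coefficient = 2
x_2 = 2.2500, f(x_2) = 0.105399, coefficient = 2
x_3 = 2.7500, f(x_3) = 0.063928, coefficient = 2
x_4 = 3.2500, f(x_4) = 0.038774, coefficient = 2
x_5 = 3.7500, f(x_5) = 0.023518, coefficient = 1

I ≈ (0.500000/2) × 1.073773 = 0.268443
Exact value: 0.262987
Error: 0.005456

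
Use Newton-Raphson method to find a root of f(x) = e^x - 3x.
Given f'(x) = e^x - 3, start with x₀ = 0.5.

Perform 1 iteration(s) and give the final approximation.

f(x) = e^x - 3x
f'(x) = e^x - 3
x₀ = 0.5

Newton-Raphson formula: x_{n+1} = x_n - f(x_n)/f'(x_n)

Iteration 1:
  f(0.500000) = 0.148721
  f'(0.500000) = -1.351279
  x_1 = 0.500000 - 0.148721/(-1.351279) = 0.610060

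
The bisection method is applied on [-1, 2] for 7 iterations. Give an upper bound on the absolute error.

Bisection error bound: |error| ≤ (b-a)/2^n
|error| ≤ (2 - (-1))/2^7 = 3/2^7
|error| ≤ 0.0234375000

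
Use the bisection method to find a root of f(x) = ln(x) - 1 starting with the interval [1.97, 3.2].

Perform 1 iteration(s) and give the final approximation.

f(x) = ln(x) - 1
Initial interval: [1.97, 3.2]

Iteration 1:
  c_1 = (1.970000 + 3.200000)/2 = 2.585000
  f(c_1) = f(2.585000) = -0.050274
  f(a) × f(c) ≥ 0, new interval: [2.585000, 3.200000]

After 1 iteration(s), the approximation is c_1 = 2.585000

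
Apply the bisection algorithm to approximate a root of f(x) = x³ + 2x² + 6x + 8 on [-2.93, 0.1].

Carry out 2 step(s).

f(x) = x³ + 2x² + 6x + 8
Initial interval: [-2.93, 0.1]

Iteration 1:
  c_1 = (-2.930000 + 0.100000)/2 = -1.415000
  f(c_1) = f(-1.415000) = 0.681302
  f(a) × f(c) < 0, new interval: [-2.930000, -1.415000]
Iteration 2:
  c_2 = (-2.930000 + (-1.415000))/2 = -2.172500
  f(c_2) = f(-2.172500) = -5.849158
  f(a) × f(c) ≥ 0, new interval: [-2.172500, -1.415000]

After 2 iteration(s), the approximation is c_2 = -2.172500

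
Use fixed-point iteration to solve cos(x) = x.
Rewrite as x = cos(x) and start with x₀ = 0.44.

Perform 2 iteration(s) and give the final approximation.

Equation: cos(x) = x
Fixed-point form: x = cos(x)
x₀ = 0.44

x_1 = g(0.440000) = 0.904752
x_2 = g(0.904752) = 0.617881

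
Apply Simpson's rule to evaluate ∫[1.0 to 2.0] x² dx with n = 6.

f(x) = x²
a = 1.0, b = 2.0, n = 6
h = (b - a)/n = 0.166667

Simpson's rule: (h/3)[f(x₀) + 4f(x₁) + 2f(x₂) + ... + f(xₙ)]

x_0 = 1.0000, f(x_0) = 1.000000, coefficient = 1
x_1 = 1.1667, f(x_1) = 1.361111, coefficient = 4
x_2 = 1.3333, f(x_2) = 1.777778, coefficient = 2
x_3 = 1.5000, f(x_3) = 2.250000, coefficient = 4
x_4 = 1.6667, f(x_4) = 2.777778, coefficient = 2
x_5 = 1.8333, f(x_5) = 3.361111, coefficient = 4
x_6 = 2.0000, f(x_6) = 4.000000, coefficient = 1

I ≈ (0.166667/3) × 42.000000 = 2.333333
Exact value: 2.333333
Error: 0.000000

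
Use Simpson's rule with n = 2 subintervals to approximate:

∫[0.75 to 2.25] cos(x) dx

f(x) = cos(x)
a = 0.75, b = 2.25, n = 2
h = (b - a)/n = 0.750000

Simpson's rule: (h/3)[f(x₀) + 4f(x₁) + 2f(x₂) + ... + f(xₙ)]

x_0 = 0.7500, f(x_0) = 0.731689, coefficient = 1
x_1 = 1.5000, f(x_1) = 0.070737, coefficient = 4
x_2 = 2.2500, f(x_2) = -0.628174, coefficient = 1

I ≈ (0.750000/3) × 0.386464 = 0.096616
Exact value: 0.096434
Error: 0.000182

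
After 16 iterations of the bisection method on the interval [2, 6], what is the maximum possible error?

Bisection error bound: |error| ≤ (b-a)/2^n
|error| ≤ (6 - 2)/2^16 = 4/2^16
|error| ≤ 0.0000610352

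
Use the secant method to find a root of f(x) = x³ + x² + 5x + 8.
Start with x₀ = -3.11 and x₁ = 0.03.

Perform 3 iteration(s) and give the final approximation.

f(x) = x³ + x² + 5x + 8
x₀ = -3.11, x₁ = 0.03

Secant formula: x_{n+1} = x_n - f(x_n)(x_n - x_{n-1})/(f(x_n) - f(x_{n-1}))

Iteration 1:
  f(-3.110000) = -27.958131
  f(0.030000) = 8.150927
  x_2 = 0.030000 - 8.150927×(0.030000 - (-3.110000))/(8.150927 - (-27.958131))
       = -0.678795
Iteration 2:
  f(0.030000) = 8.150927
  f(-0.678795) = 4.754026
  x_3 = -0.678795 - 4.754026×(-0.678795 - 0.030000)/(4.754026 - 8.150927)
       = -1.670766
Iteration 3:
  f(-0.678795) = 4.754026
  f(-1.670766) = -2.226245
  x_4 = -1.670766 - (-2.226245)×(-1.670766 - (-0.678795))/(-2.226245 - 4.754026)
       = -1.354393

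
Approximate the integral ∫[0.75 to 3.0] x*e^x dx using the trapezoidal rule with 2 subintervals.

f(x) = x*e^x
a = 0.75, b = 3.0, n = 2
h = (b - a)/n = 1.125000

Trapezoidal rule: (h/2)[f(x₀) + 2f(x₁) + 2f(x₂) + ... + f(xₙ)]

x_0 = 0.7500, f(x_0) = 1.587750, coefficient = 1
x_1 = 1.8750, f(x_1) = 12.226536, coefficient = 2
x_2 = 3.0000, f(x_2) = 60.256611, coefficient = 1

I ≈ (1.125000/2) × 86.297432 = 48.542306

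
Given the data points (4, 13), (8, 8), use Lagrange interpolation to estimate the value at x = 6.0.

Lagrange interpolation formula:
P(x) = Σ yᵢ × Lᵢ(x)
where Lᵢ(x) = Π_{j≠i} (x - xⱼ)/(xᵢ - xⱼ)

L_0(6.0) = (6.0 - 8)/(4 - 8) = 0.500000
L_1(6.0) = (6.0 - 4)/(8 - 4) = 0.500000

P(6.0) = 13×L_0(6.0) + 8×L_1(6.0)
P(6.0) = 10.500000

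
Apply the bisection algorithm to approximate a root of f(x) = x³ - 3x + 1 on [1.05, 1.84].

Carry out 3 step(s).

f(x) = x³ - 3x + 1
Initial interval: [1.05, 1.84]

Iteration 1:
  c_1 = (1.050000 + 1.840000)/2 = 1.445000
  f(c_1) = f(1.445000) = -0.317804
  f(a) × f(c) ≥ 0, new interval: [1.445000, 1.840000]
Iteration 2:
  c_2 = (1.445000 + 1.840000)/2 = 1.642500
  f(c_2) = f(1.642500) = 0.503647
  f(a) × f(c) < 0, new interval: [1.445000, 1.642500]
Iteration 3:
  c_3 = (1.445000 + 1.642500)/2 = 1.543750
  f(c_3) = f(1.543750) = 0.047760
  f(a) × f(c) < 0, new interval: [1.445000, 1.543750]

After 3 iteration(s), the approximation is c_3 = 1.543750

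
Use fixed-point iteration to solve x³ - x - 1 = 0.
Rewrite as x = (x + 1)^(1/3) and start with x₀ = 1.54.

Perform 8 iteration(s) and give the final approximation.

Equation: x³ - x - 1 = 0
Fixed-point form: x = (x + 1)^(1/3)
x₀ = 1.54

x_1 = g(1.540000) = 1.364409
x_2 = g(1.364409) = 1.332215
x_3 = g(1.332215) = 1.326140
x_4 = g(1.326140) = 1.324988
x_5 = g(1.324988) = 1.324769
x_6 = g(1.324769) = 1.324728
x_7 = g(1.324728) = 1.324720
x_8 = g(1.324720) = 1.324718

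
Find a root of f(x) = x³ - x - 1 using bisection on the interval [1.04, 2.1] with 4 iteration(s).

f(x) = x³ - x - 1
Initial interval: [1.04, 2.1]

Iteration 1:
  c_1 = (1.040000 + 2.100000)/2 = 1.570000
  f(c_1) = f(1.570000) = 1.299893
  f(a) × f(c) < 0, new interval: [1.040000, 1.570000]
Iteration 2:
  c_2 = (1.040000 + 1.570000)/2 = 1.305000
  f(c_2) = f(1.305000) = -0.082552
  f(a) × f(c) ≥ 0, new interval: [1.305000, 1.570000]
Iteration 3:
  c_3 = (1.305000 + 1.570000)/2 = 1.437500
  f(c_3) = f(1.437500) = 0.532959
  f(a) × f(c) < 0, new interval: [1.305000, 1.437500]
Iteration 4:
  c_4 = (1.305000 + 1.437500)/2 = 1.371250
  f(c_4) = f(1.371250) = 0.207148
  f(a) × f(c) < 0, new interval: [1.305000, 1.371250]

After 4 iteration(s), the approximation is c_4 = 1.371250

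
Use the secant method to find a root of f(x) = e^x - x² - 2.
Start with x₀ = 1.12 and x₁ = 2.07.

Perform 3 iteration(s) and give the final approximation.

f(x) = e^x - x² - 2
x₀ = 1.12, x₁ = 2.07

Secant formula: x_{n+1} = x_n - f(x_n)(x_n - x_{n-1})/(f(x_n) - f(x_{n-1}))

Iteration 1:
  f(1.120000) = -0.189546
  f(2.070000) = 1.639923
  x_2 = 2.070000 - 1.639923×(2.070000 - 1.120000)/(1.639923 - (-0.189546))
       = 1.218427
Iteration 2:
  f(2.070000) = 1.639923
  f(1.218427) = -0.102701
  x_3 = 1.218427 - (-0.102701)×(1.218427 - 2.070000)/(-0.102701 - 1.639923)
       = 1.268614
Iteration 3:
  f(1.218427) = -0.102701
  f(1.268614) = -0.053461
  x_4 = 1.268614 - (-0.053461)×(1.268614 - 1.218427)/(-0.053461 - (-0.102701))
       = 1.323103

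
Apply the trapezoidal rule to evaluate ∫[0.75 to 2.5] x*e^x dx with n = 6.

f(x) = x*e^x
a = 0.75, b = 2.5, n = 6
h = (b - a)/n = 0.291667

Trapezoidal rule: (h/2)[f(x₀) + 2f(x₁) + 2f(x₂) + ... + f(xₙ)]

x_0 = 0.7500, f(x_0) = 1.587750, coefficient = 1
x_1 = 1.0417, f(x_1) = 2.952017, coefficient = 2
x_2 = 1.3333, f(x_2) = 5.058224, coefficient = 2
x_3 = 1.6250, f(x_3) = 8.252431, coefficient = 2
x_4 = 1.9167, f(x_4) = 13.029998, coefficient = 2
x_5 = 2.2083, f(x_5) = 20.097017, coefficient = 2
x_6 = 2.5000, f(x_6) = 30.456235, coefficient = 1

I ≈ (0.291667/2) × 130.823359 = 19.078407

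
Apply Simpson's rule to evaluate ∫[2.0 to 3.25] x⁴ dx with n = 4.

f(x) = x⁴
a = 2.0, b = 3.25, n = 4
h = (b - a)/n = 0.312500

Simpson's rule: (h/3)[f(x₀) + 4f(x₁) + 2f(x₂) + ... + f(xₙ)]

x_0 = 2.0000, f(x_0) = 16.000000, coefficient = 1
x_1 = 2.3125, f(x_1) = 28.597427, coefficient = 4
x_2 = 2.6250, f(x_2) = 47.480713, coefficient = 2
x_3 = 2.9375, f(x_3) = 74.458023, coefficient = 4
x_4 = 3.2500, f(x_4) = 111.566406, coefficient = 1

I ≈ (0.312500/3) × 634.749634 = 66.119754
Exact value: 66.118164
Error: 0.001589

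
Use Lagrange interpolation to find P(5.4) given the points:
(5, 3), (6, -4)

Lagrange interpolation formula:
P(x) = Σ yᵢ × Lᵢ(x)
where Lᵢ(x) = Π_{j≠i} (x - xⱼ)/(xᵢ - xⱼ)

L_0(5.4) = (5.4 - 6)/(5 - 6) = 0.600000
L_1(5.4) = (5.4 - 5)/(6 - 5) = 0.400000

P(5.4) = 3×L_0(5.4) + (-4)×L_1(5.4)
P(5.4) = 0.200000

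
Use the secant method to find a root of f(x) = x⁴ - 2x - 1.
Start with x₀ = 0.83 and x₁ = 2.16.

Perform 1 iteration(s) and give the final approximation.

f(x) = x⁴ - 2x - 1
x₀ = 0.83, x₁ = 2.16

Secant formula: x_{n+1} = x_n - f(x_n)(x_n - x_{n-1})/(f(x_n) - f(x_{n-1}))

Iteration 1:
  f(0.830000) = -2.185417
  f(2.160000) = 16.447823
  x_2 = 2.160000 - 16.447823×(2.160000 - 0.830000)/(16.447823 - (-2.185417))
       = 0.985990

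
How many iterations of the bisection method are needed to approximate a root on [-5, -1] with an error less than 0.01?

We need (b-a)/2^n ≤ 0.01
(-1 - (-5))/2^n ≤ 0.01
4/2^n ≤ 0.01
2^n ≥ 400
n ≥ log₂(400) = 8.64
n ≥ 9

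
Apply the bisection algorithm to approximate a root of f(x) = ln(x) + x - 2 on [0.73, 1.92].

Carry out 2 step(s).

f(x) = ln(x) + x - 2
Initial interval: [0.73, 1.92]

Iteration 1:
  c_1 = (0.730000 + 1.920000)/2 = 1.325000
  f(c_1) = f(1.325000) = -0.393588
  f(a) × f(c) ≥ 0, new interval: [1.325000, 1.920000]
Iteration 2:
  c_2 = (1.325000 + 1.920000)/2 = 1.622500
  f(c_2) = f(1.622500) = 0.106468
  f(a) × f(c) < 0, new interval: [1.325000, 1.622500]

After 2 iteration(s), the approximation is c_2 = 1.622500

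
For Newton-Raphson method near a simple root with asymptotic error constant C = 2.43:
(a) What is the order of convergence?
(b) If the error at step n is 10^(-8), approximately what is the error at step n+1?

(a) Newton-Raphson has quadratic (order 2) convergence near simple roots.
    This means |e_{n+1}| ≈ C|e_n|².

(b) With |e_n| = 10^(-8) and C = 2.43:
    |e_{n+1}| ≈ 2.43 × (10^(-8))² = 2.43 × 10^(-16)

(a) 2 (quadratic); (b) |e_{n+1}| ≈ 2.430e-16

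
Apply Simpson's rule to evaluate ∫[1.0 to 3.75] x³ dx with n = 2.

f(x) = x³
a = 1.0, b = 3.75, n = 2
h = (b - a)/n = 1.375000

Simpson's rule: (h/3)[f(x₀) + 4f(x₁) + 2f(x₂) + ... + f(xₙ)]

x_0 = 1.0000, f(x_0) = 1.000000, coefficient = 1
x_1 = 2.3750, f(x_1) = 13.396484, coefficient = 4
x_2 = 3.7500, f(x_2) = 52.734375, coefficient = 1

I ≈ (1.375000/3) × 107.320312 = 49.188477
Exact value: 49.188477
Error: 0.000000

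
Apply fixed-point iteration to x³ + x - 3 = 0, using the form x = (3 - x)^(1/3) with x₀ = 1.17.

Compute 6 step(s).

Equation: x³ + x - 3 = 0
Fixed-point form: x = (3 - x)^(1/3)
x₀ = 1.17

x_1 = g(1.170000) = 1.223161
x_2 = g(1.223161) = 1.211200
x_3 = g(1.211200) = 1.213912
x_4 = g(1.213912) = 1.213298
x_5 = g(1.213298) = 1.213437
x_6 = g(1.213437) = 1.213406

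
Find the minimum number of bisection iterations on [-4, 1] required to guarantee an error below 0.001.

We need (b-a)/2^n ≤ 0.001
(1 - (-4))/2^n ≤ 0.001
5/2^n ≤ 0.001
2^n ≥ 5000
n ≥ log₂(5000) = 12.29
n ≥ 13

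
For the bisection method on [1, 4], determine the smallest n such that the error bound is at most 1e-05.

We need (b-a)/2^n ≤ 1e-05
(4 - 1)/2^n ≤ 1e-05
3/2^n ≤ 1e-05
2^n ≥ 300000
n ≥ log₂(300000) = 18.19
n ≥ 19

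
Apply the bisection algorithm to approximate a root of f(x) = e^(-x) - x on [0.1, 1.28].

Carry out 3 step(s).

f(x) = e^(-x) - x
Initial interval: [0.1, 1.28]

Iteration 1:
  c_1 = (0.100000 + 1.280000)/2 = 0.690000
  f(c_1) = f(0.690000) = -0.188424
  f(a) × f(c) < 0, new interval: [0.100000, 0.690000]
Iteration 2:
  c_2 = (0.100000 + 0.690000)/2 = 0.395000
  f(c_2) = f(0.395000) = 0.278680
  f(a) × f(c) ≥ 0, new interval: [0.395000, 0.690000]
Iteration 3:
  c_3 = (0.395000 + 0.690000)/2 = 0.542500
  f(c_3) = f(0.542500) = 0.038793
  f(a) × f(c) ≥ 0, new interval: [0.542500, 0.690000]

After 3 iteration(s), the approximation is c_3 = 0.542500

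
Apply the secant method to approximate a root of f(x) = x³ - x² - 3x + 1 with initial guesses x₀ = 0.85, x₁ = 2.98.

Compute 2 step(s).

f(x) = x³ - x² - 3x + 1
x₀ = 0.85, x₁ = 2.98

Secant formula: x_{n+1} = x_n - f(x_n)(x_n - x_{n-1})/(f(x_n) - f(x_{n-1}))

Iteration 1:
  f(0.850000) = -1.658375
  f(2.980000) = 9.643192
  x_2 = 2.980000 - 9.643192×(2.980000 - 0.850000)/(9.643192 - (-1.658375))
       = 1.162553
Iteration 2:
  f(2.980000) = 9.643192
  f(1.162553) = -2.267964
  x_3 = 1.162553 - (-2.267964)×(1.162553 - 2.980000)/(-2.267964 - 9.643192)
       = 1.508607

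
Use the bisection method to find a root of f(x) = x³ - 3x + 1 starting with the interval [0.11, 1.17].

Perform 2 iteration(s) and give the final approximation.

f(x) = x³ - 3x + 1
Initial interval: [0.11, 1.17]

Iteration 1:
  c_1 = (0.110000 + 1.170000)/2 = 0.640000
  f(c_1) = f(0.640000) = -0.657856
  f(a) × f(c) < 0, new interval: [0.110000, 0.640000]
Iteration 2:
  c_2 = (0.110000 + 0.640000)/2 = 0.375000
  f(c_2) = f(0.375000) = -0.072266
  f(a) × f(c) < 0, new interval: [0.110000, 0.375000]

After 2 iteration(s), the approximation is c_2 = 0.375000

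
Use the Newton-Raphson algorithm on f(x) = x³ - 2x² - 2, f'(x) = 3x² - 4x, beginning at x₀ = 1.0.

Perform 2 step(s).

f(x) = x³ - 2x² - 2
f'(x) = 3x² - 4x
x₀ = 1.0

Newton-Raphson formula: x_{n+1} = x_n - f(x_n)/f'(x_n)

Iteration 1:
  f(1.000000) = -3.000000
  f'(1.000000) = -1.000000
  x_1 = 1.000000 - (-3.000000)/(-1.000000) = -2.000000
Iteration 2:
  f(-2.000000) = -18.000000
  f'(-2.000000) = 20.000000
  x_2 = -2.000000 - (-18.000000)/20.000000 = -1.100000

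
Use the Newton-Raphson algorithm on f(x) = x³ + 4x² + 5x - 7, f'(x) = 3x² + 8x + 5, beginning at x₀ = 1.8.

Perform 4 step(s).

f(x) = x³ + 4x² + 5x - 7
f'(x) = 3x² + 8x + 5
x₀ = 1.8

Newton-Raphson formula: x_{n+1} = x_n - f(x_n)/f'(x_n)

Iteration 1:
  f(1.800000) = 20.792000
  f'(1.800000) = 29.120000
  x_1 = 1.800000 - 20.792000/29.120000 = 1.085989
Iteration 2:
  f(1.085989) = 4.428219
  f'(1.085989) = 17.226028
  x_2 = 1.085989 - 4.428219/17.226028 = 0.828923
Iteration 3:
  f(0.828923) = 0.462639
  f'(0.828923) = 13.692730
  x_3 = 0.828923 - 0.462639/13.692730 = 0.795136
Iteration 4:
  f(0.795136) = 0.007367
  f'(0.795136) = 13.257815
  x_4 = 0.795136 - 0.007367/13.257815 = 0.794581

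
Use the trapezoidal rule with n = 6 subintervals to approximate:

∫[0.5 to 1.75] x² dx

f(x) = x²
a = 0.5, b = 1.75, n = 6
h = (b - a)/n = 0.208333

Trapezoidal rule: (h/2)[f(x₀) + 2f(x₁) + 2f(x₂) + ... + f(xₙ)]

x_0 = 0.5000, f(x_0) = 0.250000, coefficient = 1
x_1 = 0.7083, f(x_1) = 0.501736, coefficient = 2
x_2 = 0.9167, f(x_2) = 0.840278, coefficient = 2
x_3 = 1.1250, f(x_3) = 1.265625, coefficient = 2
x_4 = 1.3333, f(x_4) = 1.777778, coefficient = 2
x_5 = 1.5417, f(x_5) = 2.376736, coefficient = 2
x_6 = 1.7500, f(x_6) = 3.062500, coefficient = 1

I ≈ (0.208333/2) × 16.836806 = 1.753834
Exact value: 1.744792
Error: 0.009042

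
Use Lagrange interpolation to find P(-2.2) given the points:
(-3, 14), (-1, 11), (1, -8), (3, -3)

Lagrange interpolation formula:
P(x) = Σ yᵢ × Lᵢ(x)
where Lᵢ(x) = Π_{j≠i} (x - xⱼ)/(xᵢ - xⱼ)

L_0(-2.2) = (-2.2 - (-1))/(-3 - (-1)) × (-2.2 - 1)/(-3 - 1) × (-2.2 - 3)/(-3 - 3) = 0.416000
L_1(-2.2) = (-2.2 - (-3))/(-1 - (-3)) × (-2.2 - 1)/(-1 - 1) × (-2.2 - 3)/(-1 - 3) = 0.832000
L_2(-2.2) = (-2.2 - (-3))/(1 - (-3)) × (-2.2 - (-1))/(1 - (-1)) × (-2.2 - 3)/(1 - 3) = -0.312000
L_3(-2.2) = (-2.2 - (-3))/(3 - (-3)) × (-2.2 - (-1))/(3 - (-1)) × (-2.2 - 1)/(3 - 1) = 0.064000

P(-2.2) = 14×L_0(-2.2) + 11×L_1(-2.2) + (-8)×L_2(-2.2) + (-3)×L_3(-2.2)
P(-2.2) = 17.280000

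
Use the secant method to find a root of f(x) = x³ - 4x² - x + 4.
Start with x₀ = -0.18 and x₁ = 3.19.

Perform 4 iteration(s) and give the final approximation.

f(x) = x³ - 4x² - x + 4
x₀ = -0.18, x₁ = 3.19

Secant formula: x_{n+1} = x_n - f(x_n)(x_n - x_{n-1})/(f(x_n) - f(x_{n-1}))

Iteration 1:
  f(-0.180000) = 4.044568
  f(3.190000) = -7.432641
  x_2 = 3.190000 - (-7.432641)×(3.190000 - (-0.180000))/(-7.432641 - 4.044568)
       = 1.007588
Iteration 2:
  f(3.190000) = -7.432641
  f(1.007588) = -0.045584
  x_3 = 1.007588 - (-0.045584)×(1.007588 - 3.190000)/(-0.045584 - (-7.432641))
       = 0.994121
Iteration 3:
  f(1.007588) = -0.045584
  f(0.994121) = 0.035242
  x_4 = 0.994121 - 0.035242×(0.994121 - 1.007588)/(0.035242 - (-0.045584))
       = 0.999993
Iteration 4:
  f(0.994121) = 0.035242
  f(0.999993) = 0.000045
  x_5 = 0.999993 - 0.000045×(0.999993 - 0.994121)/(0.000045 - 0.035242)
       = 1.000000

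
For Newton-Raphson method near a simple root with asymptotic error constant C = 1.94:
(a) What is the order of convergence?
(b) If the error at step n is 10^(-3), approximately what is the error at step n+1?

(a) Newton-Raphson has quadratic (order 2) convergence near simple roots.
    This means |e_{n+1}| ≈ C|e_n|².

(b) With |e_n| = 10^(-3) and C = 1.94:
    |e_{n+1}| ≈ 1.94 × (10^(-3))² = 1.94 × 10^(-6)

(a) 2 (quadratic); (b) |e_{n+1}| ≈ 1.940e-06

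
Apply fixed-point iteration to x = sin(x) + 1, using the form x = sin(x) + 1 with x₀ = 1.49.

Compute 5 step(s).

Equation: x = sin(x) + 1
Fixed-point form: x = sin(x) + 1
x₀ = 1.49

x_1 = g(1.490000) = 1.996738
x_2 = g(1.996738) = 1.910650
x_3 = g(1.910650) = 1.942803
x_4 = g(1.942803) = 1.931600
x_5 = g(1.931600) = 1.935614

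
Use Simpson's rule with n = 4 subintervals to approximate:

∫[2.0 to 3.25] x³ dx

f(x) = x³
a = 2.0, b = 3.25, n = 4
h = (b - a)/n = 0.312500

Simpson's rule: (h/3)[f(x₀) + 4f(x₁) + 2f(x₂) + ... + f(xₙ)]

x_0 = 2.0000, f(x_0) = 8.000000, coefficient = 1
x_1 = 2.3125, f(x_1) = 12.366455, coefficient = 4
x_2 = 2.6250, f(x_2) = 18.087891, coefficient = 2
x_3 = 2.9375, f(x_3) = 25.347412, coefficient = 4
x_4 = 3.2500, f(x_4) = 34.328125, coefficient = 1

I ≈ (0.312500/3) × 229.359375 = 23.891602
Exact value: 23.891602
Error: 0.000000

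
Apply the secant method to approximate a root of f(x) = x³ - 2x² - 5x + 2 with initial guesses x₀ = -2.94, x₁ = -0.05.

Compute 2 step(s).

f(x) = x³ - 2x² - 5x + 2
x₀ = -2.94, x₁ = -0.05

Secant formula: x_{n+1} = x_n - f(x_n)(x_n - x_{n-1})/(f(x_n) - f(x_{n-1}))

Iteration 1:
  f(-2.940000) = -25.999384
  f(-0.050000) = 2.244875
  x_2 = -0.050000 - 2.244875×(-0.050000 - (-2.940000))/(2.244875 - (-25.999384))
       = -0.279699
Iteration 2:
  f(-0.050000) = 2.244875
  f(-0.279699) = 3.220152
  x_3 = -0.279699 - 3.220152×(-0.279699 - (-0.050000))/(3.220152 - 2.244875)
       = 0.478718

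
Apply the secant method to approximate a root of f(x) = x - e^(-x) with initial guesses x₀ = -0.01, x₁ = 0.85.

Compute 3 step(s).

f(x) = x - e^(-x)
x₀ = -0.01, x₁ = 0.85

Secant formula: x_{n+1} = x_n - f(x_n)(x_n - x_{n-1})/(f(x_n) - f(x_{n-1}))

Iteration 1:
  f(-0.010000) = -1.020050
  f(0.850000) = 0.422585
  x_2 = 0.850000 - 0.422585×(0.850000 - (-0.010000))/(0.422585 - (-1.020050))
       = 0.598084
Iteration 2:
  f(0.850000) = 0.422585
  f(0.598084) = 0.048220
  x_3 = 0.598084 - 0.048220×(0.598084 - 0.850000)/(0.048220 - 0.422585)
       = 0.565636
Iteration 3:
  f(0.598084) = 0.048220
  f(0.565636) = -0.002363
  x_4 = 0.565636 - (-0.002363)×(0.565636 - 0.598084)/(-0.002363 - 0.048220)
       = 0.567152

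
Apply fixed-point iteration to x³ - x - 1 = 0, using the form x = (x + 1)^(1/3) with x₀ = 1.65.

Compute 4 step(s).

Equation: x³ - x - 1 = 0
Fixed-point form: x = (x + 1)^(1/3)
x₀ = 1.65

x_1 = g(1.650000) = 1.383828
x_2 = g(1.383828) = 1.335852
x_3 = g(1.335852) = 1.326829
x_4 = g(1.326829) = 1.325119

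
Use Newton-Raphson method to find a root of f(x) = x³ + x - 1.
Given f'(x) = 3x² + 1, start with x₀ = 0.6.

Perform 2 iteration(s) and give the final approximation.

f(x) = x³ + x - 1
f'(x) = 3x² + 1
x₀ = 0.6

Newton-Raphson formula: x_{n+1} = x_n - f(x_n)/f'(x_n)

Iteration 1:
  f(0.600000) = -0.184000
  f'(0.600000) = 2.080000
  x_1 = 0.600000 - (-0.184000)/2.080000 = 0.688462
Iteration 2:
  f(0.688462) = 0.014778
  f'(0.688462) = 2.421938
  x_2 = 0.688462 - 0.014778/2.421938 = 0.682360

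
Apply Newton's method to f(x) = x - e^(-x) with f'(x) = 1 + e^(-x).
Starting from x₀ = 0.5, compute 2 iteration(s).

f(x) = x - e^(-x)
f'(x) = 1 + e^(-x)
x₀ = 0.5

Newton-Raphson formula: x_{n+1} = x_n - f(x_n)/f'(x_n)

Iteration 1:
  f(0.500000) = -0.106531
  f'(0.500000) = 1.606531
  x_1 = 0.500000 - (-0.106531)/1.606531 = 0.566311
Iteration 2:
  f(0.566311) = -0.001305
  f'(0.566311) = 1.567616
  x_2 = 0.566311 - (-0.001305)/1.567616 = 0.567143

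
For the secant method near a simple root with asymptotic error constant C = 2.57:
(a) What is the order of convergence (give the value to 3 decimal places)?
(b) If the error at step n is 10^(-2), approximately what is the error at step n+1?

(a) Secant method has superlinear convergence with order φ = (1+√5)/2 ≈ 1.618.
    This means |e_{n+1}| ≈ C|e_n|^1.618.

(b) With |e_n| = 10^(-2) and C = 2.57:
    |e_{n+1}| ≈ 2.57 × (10^(-2))^1.618 = 2.57 × 10^(-3.24)

(a) ≈ 1.618 (golden ratio); (b) |e_{n+1}| ≈ 1.492e-03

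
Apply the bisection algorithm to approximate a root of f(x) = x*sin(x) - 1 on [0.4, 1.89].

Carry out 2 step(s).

f(x) = x*sin(x) - 1
Initial interval: [0.4, 1.89]

Iteration 1:
  c_1 = (0.400000 + 1.890000)/2 = 1.145000
  f(c_1) = f(1.145000) = 0.042763
  f(a) × f(c) < 0, new interval: [0.400000, 1.145000]
Iteration 2:
  c_2 = (0.400000 + 1.145000)/2 = 0.772500
  f(c_2) = f(0.772500) = -0.460851
  f(a) × f(c) ≥ 0, new interval: [0.772500, 1.145000]

After 2 iteration(s), the approximation is c_2 = 0.772500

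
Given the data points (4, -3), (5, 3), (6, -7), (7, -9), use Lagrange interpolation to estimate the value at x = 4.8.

Lagrange interpolation formula:
P(x) = Σ yᵢ × Lᵢ(x)
where Lᵢ(x) = Π_{j≠i} (x - xⱼ)/(xᵢ - xⱼ)

L_0(4.8) = (4.8 - 5)/(4 - 5) × (4.8 - 6)/(4 - 6) × (4.8 - 7)/(4 - 7) = 0.088000
L_1(4.8) = (4.8 - 4)/(5 - 4) × (4.8 - 6)/(5 - 6) × (4.8 - 7)/(5 - 7) = 1.056000
L_2(4.8) = (4.8 - 4)/(6 - 4) × (4.8 - 5)/(6 - 5) × (4.8 - 7)/(6 - 7) = -0.176000
L_3(4.8) = (4.8 - 4)/(7 - 4) × (4.8 - 5)/(7 - 5) × (4.8 - 6)/(7 - 6) = 0.032000

P(4.8) = (-3)×L_0(4.8) + 3×L_1(4.8) + (-7)×L_2(4.8) + (-9)×L_3(4.8)
P(4.8) = 3.848000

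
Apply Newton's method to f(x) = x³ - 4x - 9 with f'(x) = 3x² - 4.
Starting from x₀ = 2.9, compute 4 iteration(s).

f(x) = x³ - 4x - 9
f'(x) = 3x² - 4
x₀ = 2.9

Newton-Raphson formula: x_{n+1} = x_n - f(x_n)/f'(x_n)

Iteration 1:
  f(2.900000) = 3.789000
  f'(2.900000) = 21.230000
  x_1 = 2.900000 - 3.789000/21.230000 = 2.721526
Iteration 2:
  f(2.721526) = 0.271435
  f'(2.721526) = 18.220114
  x_2 = 2.721526 - 0.271435/18.220114 = 2.706629
Iteration 3:
  f(2.706629) = 0.001809
  f'(2.706629) = 17.977515
  x_3 = 2.706629 - 0.001809/17.977515 = 2.706528
Iteration 4:
  f(2.706528) = 0.000000
  f'(2.706528) = 17.975881
  x_4 = 2.706528 - 0.000000/17.975881 = 2.706528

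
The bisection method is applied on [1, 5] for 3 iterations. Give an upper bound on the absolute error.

Bisection error bound: |error| ≤ (b-a)/2^n
|error| ≤ (5 - 1)/2^3 = 4/2^3
|error| ≤ 0.5000000000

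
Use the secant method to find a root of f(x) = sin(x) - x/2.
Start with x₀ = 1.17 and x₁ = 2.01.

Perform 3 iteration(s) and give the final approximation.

f(x) = sin(x) - x/2
x₀ = 1.17, x₁ = 2.01

Secant formula: x_{n+1} = x_n - f(x_n)(x_n - x_{n-1})/(f(x_n) - f(x_{n-1}))

Iteration 1:
  f(1.170000) = 0.335751
  f(2.010000) = -0.099909
  x_2 = 2.010000 - (-0.099909)×(2.010000 - 1.170000)/(-0.099909 - 0.335751)
       = 1.817364
Iteration 2:
  f(2.010000) = -0.099909
  f(1.817364) = 0.061074
  x_3 = 1.817364 - 0.061074×(1.817364 - 2.010000)/(0.061074 - (-0.099909))
       = 1.890446
Iteration 3:
  f(1.817364) = 0.061074
  f(1.890446) = 0.004122
  x_4 = 1.890446 - 0.004122×(1.890446 - 1.817364)/(0.004122 - 0.061074)
       = 1.895736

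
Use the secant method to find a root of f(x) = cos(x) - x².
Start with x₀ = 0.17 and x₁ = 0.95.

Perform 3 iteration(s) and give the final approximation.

f(x) = cos(x) - x²
x₀ = 0.17, x₁ = 0.95

Secant formula: x_{n+1} = x_n - f(x_n)(x_n - x_{n-1})/(f(x_n) - f(x_{n-1}))

Iteration 1:
  f(0.170000) = 0.956685
  f(0.950000) = -0.320817
  x_2 = 0.950000 - (-0.320817)×(0.950000 - 0.170000)/(-0.320817 - 0.956685)
       = 0.754120
Iteration 2:
  f(0.950000) = -0.320817
  f(0.754120) = 0.160178
  x_3 = 0.754120 - 0.160178×(0.754120 - 0.950000)/(0.160178 - (-0.320817))
       = 0.819351
Iteration 3:
  f(0.754120) = 0.160178
  f(0.819351) = 0.011361
  x_4 = 0.819351 - 0.011361×(0.819351 - 0.754120)/(0.011361 - 0.160178)
       = 0.824330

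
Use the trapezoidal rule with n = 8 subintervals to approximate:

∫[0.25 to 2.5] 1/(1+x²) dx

f(x) = 1/(1+x²)
a = 0.25, b = 2.5, n = 8
h = (b - a)/n = 0.281250

Trapezoidal rule: (h/2)[f(x₀) + 2f(x₁) + 2f(x₂) + ... + f(xₙ)]

x_0 = 0.2500, f(x_0) = 0.941176, coefficient = 1
x_1 = 0.5312, f(x_1) = 0.779893, coefficient = 2
x_2 = 0.8125, f(x_2) = 0.602353, coefficient = 2
x_3 = 1.0938, f(x_3) = 0.455313, coefficient = 2
x_4 = 1.3750, f(x_4) = 0.345946, coefficient = 2
x_5 = 1.6562, f(x_5) = 0.267154, coefficient = 2
x_6 = 1.9375, f(x_6) = 0.210353, coefficient = 2
x_7 = 2.2188, f(x_7) = 0.168838, coefficient = 2
x_8 = 2.5000, f(x_8) = 0.137931, coefficient = 1

I ≈ (0.281250/2) × 6.738808 = 0.947645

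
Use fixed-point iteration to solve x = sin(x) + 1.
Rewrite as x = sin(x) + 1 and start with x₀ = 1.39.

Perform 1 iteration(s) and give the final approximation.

Equation: x = sin(x) + 1
Fixed-point form: x = sin(x) + 1
x₀ = 1.39

x_1 = g(1.390000) = 1.983701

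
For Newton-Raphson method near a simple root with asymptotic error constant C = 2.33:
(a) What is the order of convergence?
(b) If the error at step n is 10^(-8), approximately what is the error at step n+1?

(a) Newton-Raphson has quadratic (order 2) convergence near simple roots.
    This means |e_{n+1}| ≈ C|e_n|².

(b) With |e_n| = 10^(-8) and C = 2.33:
    |e_{n+1}| ≈ 2.33 × (10^(-8))² = 2.33 × 10^(-16)

(a) 2 (quadratic); (b) |e_{n+1}| ≈ 2.330e-16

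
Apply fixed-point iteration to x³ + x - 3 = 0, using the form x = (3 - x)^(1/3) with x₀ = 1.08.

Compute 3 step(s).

Equation: x³ + x - 3 = 0
Fixed-point form: x = (3 - x)^(1/3)
x₀ = 1.08

x_1 = g(1.080000) = 1.242893
x_2 = g(1.242893) = 1.206700
x_3 = g(1.206700) = 1.214929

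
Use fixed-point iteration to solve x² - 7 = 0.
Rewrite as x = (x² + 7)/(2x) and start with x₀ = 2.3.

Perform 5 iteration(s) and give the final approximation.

Equation: x² - 7 = 0
Fixed-point form: x = (x² + 7)/(2x)
x₀ = 2.3

x_1 = g(2.300000) = 2.671739
x_2 = g(2.671739) = 2.645878
x_3 = g(2.645878) = 2.645751
x_4 = g(2.645751) = 2.645751
x_5 = g(2.645751) = 2.645751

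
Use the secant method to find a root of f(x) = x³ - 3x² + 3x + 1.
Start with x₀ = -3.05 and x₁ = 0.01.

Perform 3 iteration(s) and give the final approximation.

f(x) = x³ - 3x² + 3x + 1
x₀ = -3.05, x₁ = 0.01

Secant formula: x_{n+1} = x_n - f(x_n)(x_n - x_{n-1})/(f(x_n) - f(x_{n-1}))

Iteration 1:
  f(-3.050000) = -64.430125
  f(0.010000) = 1.029701
  x_2 = 0.010000 - 1.029701×(0.010000 - (-3.050000))/(1.029701 - (-64.430125))
       = -0.038135
Iteration 2:
  f(0.010000) = 1.029701
  f(-0.038135) = 0.881178
  x_3 = -0.038135 - 0.881178×(-0.038135 - 0.010000)/(0.881178 - 1.029701)
       = -0.323714
Iteration 3:
  f(-0.038135) = 0.881178
  f(-0.323714) = -0.319438
  x_4 = -0.323714 - (-0.319438)×(-0.323714 - (-0.038135))/(-0.319438 - 0.881178)
       = -0.247732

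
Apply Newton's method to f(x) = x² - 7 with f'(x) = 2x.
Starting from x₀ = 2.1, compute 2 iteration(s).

f(x) = x² - 7
f'(x) = 2x
x₀ = 2.1

Newton-Raphson formula: x_{n+1} = x_n - f(x_n)/f'(x_n)

Iteration 1:
  f(2.100000) = -2.590000
  f'(2.100000) = 4.200000
  x_1 = 2.100000 - (-2.590000)/4.200000 = 2.716667
Iteration 2:
  f(2.716667) = 0.380278
  f'(2.716667) = 5.433333
  x_2 = 2.716667 - 0.380278/5.433333 = 2.646677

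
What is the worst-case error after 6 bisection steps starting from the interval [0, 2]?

Bisection error bound: |error| ≤ (b-a)/2^n
|error| ≤ (2 - 0)/2^6 = 2/2^6
|error| ≤ 0.0312500000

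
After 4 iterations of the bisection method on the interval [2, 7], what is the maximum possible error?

Bisection error bound: |error| ≤ (b-a)/2^n
|error| ≤ (7 - 2)/2^4 = 5/2^4
|error| ≤ 0.3125000000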